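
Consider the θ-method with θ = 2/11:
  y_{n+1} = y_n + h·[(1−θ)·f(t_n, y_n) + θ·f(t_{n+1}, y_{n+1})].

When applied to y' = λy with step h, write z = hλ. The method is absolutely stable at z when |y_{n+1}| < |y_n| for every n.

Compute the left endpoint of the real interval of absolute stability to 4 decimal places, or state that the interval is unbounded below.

Set f=λy, z=hλ:
  y_{n+1} = y_n + z·[9/11·y_n + 2/11·y_{n+1}] ⇒ (1 − 2/11z)y_{n+1} = (1 + 9/11z)y_n
  ⇒ R(z) = (1 + 9/11z)/(1 − 2/11z).

Boundary: |R(x)|=1, x<0.
x=-1.68: |R|=0.2869
R=−1: 1+9/11x = −1+2/11x ⇒ -7/11x=2 ⇒ x=2/(-7/11)=-3.1429
Confirm numerically:
  x=-2.436: |R|=0.68826 <1
  x=-2.423: |R|=0.68200 <1
  x=-1.790: |R|=0.35048 <1
  x=-3.536: |R|=1.15228 >1
  x=-3.198: |R|=1.02219 >1
Stable set (-3.1429, 0).

left endpoint -3.1429.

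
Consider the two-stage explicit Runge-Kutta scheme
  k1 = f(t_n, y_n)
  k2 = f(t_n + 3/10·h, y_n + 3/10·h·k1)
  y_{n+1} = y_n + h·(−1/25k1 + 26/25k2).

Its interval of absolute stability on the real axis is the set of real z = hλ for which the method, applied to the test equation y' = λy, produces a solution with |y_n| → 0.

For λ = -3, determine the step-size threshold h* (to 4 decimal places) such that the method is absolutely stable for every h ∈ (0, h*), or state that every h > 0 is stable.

With y'=λy (z=hλ):
  k1=λy_n ⇒ h·k1=z·y_n;  k2=λ(1+3/10z)y_n ⇒ h·k2=z(1+3/10z)y_n
  y_{n+1}/y_n = 1 − 1/25z + 26/25z(1+3/10z) = 1 + z + 39/125z²
  R(z) = 1 + z + 39/125z².

Need |R(x)|<1, x<0.
x=-1.38: |R|=0.2142
R=1: x+39/125x²=0 ⇒ x=−125/39=-3.2051; min R=1−1/(4·39/125)=0.1987>−1
Confirm numerically:
  x=-2.620: |R|=0.52169 <1
  x=-2.120: |R|=0.28225 <1
  x=-1.333: |R|=0.22139 <1
  x=-3.561: |R|=1.39538 >1
  x=-3.324: |R|=1.12328 >1
Stable set (-3.2051, 0).

(-3.2051,0); λ=-3 ⇒ h* = (125/39)/3 = 1.0684.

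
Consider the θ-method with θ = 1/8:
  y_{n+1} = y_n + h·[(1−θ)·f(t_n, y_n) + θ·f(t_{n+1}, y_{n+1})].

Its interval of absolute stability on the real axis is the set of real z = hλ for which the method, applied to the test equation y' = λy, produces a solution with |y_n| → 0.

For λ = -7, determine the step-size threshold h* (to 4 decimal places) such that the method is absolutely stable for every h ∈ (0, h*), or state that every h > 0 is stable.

(-2.6667,0); λ=-7 ⇒ h* = (8/3)/7 = 0.3810.

Test eqn y'=λy, z=hλ:
  y_{n+1} = y_n + z·[7/8·y_n + 1/8·y_{n+1}] ⇒ (1 − 1/8z)y_{n+1} = (1 + 7/8z)y_n
  so R(z) = (1 + 7/8z)/(1 − 1/8z).

Solve |R(x)|<1 on ℝ⁻.
x=-0.5: |R|=0.5294
R=−1: 1+7/8x = −1+1/8x ⇒ -3/4x=2 ⇒ x=2/(-3/4)=-2.6667
Confirm numerically:
  x=-1.769: |R|=0.44866 <1
  x=-1.715: |R|=0.41225 <1
  x=-1.174: |R|=0.02376 <1
  x=-3.198: |R|=1.28469 >1
  x=-3.085: |R|=1.22643 >1
  x=-2.703: |R|=1.02037 >1
Stable set (-2.6667, 0).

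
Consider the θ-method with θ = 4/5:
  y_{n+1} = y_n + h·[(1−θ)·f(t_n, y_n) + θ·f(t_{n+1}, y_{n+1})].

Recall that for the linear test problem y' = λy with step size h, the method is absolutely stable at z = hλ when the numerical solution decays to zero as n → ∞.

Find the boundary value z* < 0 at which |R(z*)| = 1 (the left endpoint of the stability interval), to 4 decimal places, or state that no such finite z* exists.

unbounded; (−∞, 0).

Test eqn y'=λy, z=hλ:
  y_{n+1} = y_n + z·[1/5·y_n + 4/5·y_{n+1}] ⇒ (1 − 4/5z)y_{n+1} = (1 + 1/5z)y_n
  Hence R(z) = (1 + 1/5z)/(1 − 4/5z).

Need |R(x)|<1, x<0.
x=-1.16: |R|=0.3983
x=-2: |R|=0.2308
x=-10: |R|=0.1111
x=-100: |R|=0.2346
θ=4/5≥1/2 ⇒ |1+1/5x|<|1−4/5x| ∀x<0 ⇒ interval (−∞,0).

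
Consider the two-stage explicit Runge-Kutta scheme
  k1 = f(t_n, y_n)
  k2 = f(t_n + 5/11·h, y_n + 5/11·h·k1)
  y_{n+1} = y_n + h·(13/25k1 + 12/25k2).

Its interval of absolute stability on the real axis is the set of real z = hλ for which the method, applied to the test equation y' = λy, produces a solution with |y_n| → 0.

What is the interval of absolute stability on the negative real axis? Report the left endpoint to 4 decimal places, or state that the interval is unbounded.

Test eqn y'=λy, z=hλ:
  k1=λy_n ⇒ h·k1=z·y_n;  k2=λ(1+5/11z)y_n ⇒ h·k2=z(1+5/11z)y_n
  y_{n+1}/y_n = 1 + 13/25z + 12/25z(1+5/11z) = 1 + z + 12/55z²
  R(z) = 1 + z + 12/55z².

Boundary: |R(x)|=1, x<0.
x=-0.65: |R|=0.4422
R=1: x+12/55x²=0 ⇒ x=−55/12=-4.5833; min R=1−1/(4·12/55)=-0.1458>−1
Confirm numerically:
  x=-3.535: |R|=0.19145 <1
  x=-3.222: |R|=0.04301 <1
  x=-3.212: |R|=0.03897 <1
  x=-2.545: |R|=0.13183 <1
  x=-5.139: |R|=1.62303 >1
  x=-4.837: |R|=1.26771 >1
So |R|<1 on (-4.5833, 0).

(-4.5833, 0).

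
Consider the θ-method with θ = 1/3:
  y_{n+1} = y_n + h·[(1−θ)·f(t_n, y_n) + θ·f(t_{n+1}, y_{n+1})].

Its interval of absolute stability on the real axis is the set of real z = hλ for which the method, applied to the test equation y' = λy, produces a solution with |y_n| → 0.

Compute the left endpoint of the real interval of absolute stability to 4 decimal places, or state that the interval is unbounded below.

On y'=λy, z=hλ:
  y_{n+1} = y_n + z·[2/3·y_n + 1/3·y_{n+1}] ⇒ (1 − 1/3z)y_{n+1} = (1 + 2/3z)y_n
  ⇒ R(z) = (1 + 2/3z)/(1 − 1/3z).

Find x<0 with |R(x)|<1.
x=-0.73: |R|=0.4129
R=−1: 1+2/3x = −1+1/3x ⇒ -1/3x=2 ⇒ x=2/(-1/3)=-6.0000
Confirm numerically:
  x=-5.699: |R|=0.96540 <1
  x=-5.273: |R|=0.91212 <1
  x=-4.929: |R|=0.86493 <1
  x=-6.445: |R|=1.04711 >1
  x=-6.358: |R|=1.03826 >1
  x=-6.038: |R|=1.00420 >1
Stable set (-6.0000, 0).

z* = -6.0000.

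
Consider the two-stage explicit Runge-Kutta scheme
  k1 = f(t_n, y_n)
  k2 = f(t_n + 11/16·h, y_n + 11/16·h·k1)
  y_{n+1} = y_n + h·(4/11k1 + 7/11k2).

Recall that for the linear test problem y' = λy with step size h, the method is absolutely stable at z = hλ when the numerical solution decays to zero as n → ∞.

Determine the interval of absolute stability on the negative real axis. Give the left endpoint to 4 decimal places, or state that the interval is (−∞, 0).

z∈(-2.2857,0).

Set f=λy, z=hλ:
  k1=λy_n ⇒ h·k1=z·y_n;  k2=λ(1+11/16z)y_n ⇒ h·k2=z(1+11/16z)y_n
  y_{n+1}/y_n = 1 + 4/11z + 7/11z(1+11/16z) = 1 + z + 7/16z²
  Hence R(z) = 1 + z + 7/16z².

Solve |R(x)|<1 on ℝ⁻.
x=-0.39: |R|=0.6765
R=1: x+7/16x²=0 ⇒ x=−16/7=-2.2857; min R=1−1/(4·7/16)=0.4286>−1
Confirm numerically:
  x=-1.533: |R|=0.49516 <1
  x=-1.498: |R|=0.48375 <1
  x=-1.368: |R|=0.45075 <1
  x=-2.623: |R|=1.38706 >1
  x=-2.590: |R|=1.34479 >1
Interval (-2.2857, 0).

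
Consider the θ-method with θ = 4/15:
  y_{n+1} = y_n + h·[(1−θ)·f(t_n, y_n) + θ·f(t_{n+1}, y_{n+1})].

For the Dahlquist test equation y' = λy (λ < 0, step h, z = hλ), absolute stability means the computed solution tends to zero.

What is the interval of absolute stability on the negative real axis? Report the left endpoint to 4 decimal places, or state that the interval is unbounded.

Set f=λy, z=hλ:
  y_{n+1} = y_n + z·[11/15·y_n + 4/15·y_{n+1}] ⇒ (1 − 4/15z)y_{n+1} = (1 + 11/15z)y_n
  so R(z) = (1 + 11/15z)/(1 − 4/15z).

Boundary: |R(x)|=1, x<0.
x=-0.57: |R|=0.5052
R=−1: 1+11/15x = −1+4/15x ⇒ -7/15x=2 ⇒ x=2/(-7/15)=-4.2857
Confirm numerically:
  x=-3.997: |R|=0.93478 <1
  x=-3.856: |R|=0.90113 <1
  x=-3.227: |R|=0.73445 <1
  x=-2.203: |R|=0.38775 <1
  x=-4.885: |R|=1.12145 >1
  x=-4.657: |R|=1.07729 >1
  x=-4.471: |R|=1.03944 >1
Interval (-4.2857, 0).

z∈(-4.2857,0).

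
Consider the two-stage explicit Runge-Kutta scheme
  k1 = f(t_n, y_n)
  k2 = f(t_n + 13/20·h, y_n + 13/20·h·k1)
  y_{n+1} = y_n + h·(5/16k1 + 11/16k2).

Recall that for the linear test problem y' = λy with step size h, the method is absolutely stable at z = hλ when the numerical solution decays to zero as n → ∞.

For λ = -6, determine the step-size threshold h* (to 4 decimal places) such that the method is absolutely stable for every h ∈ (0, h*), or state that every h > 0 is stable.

(-2.2378,0); λ=-6 ⇒ h* = (320/143)/6 = 0.3730.

With y'=λy (z=hλ):
  k1=λy_n ⇒ h·k1=z·y_n;  k2=λ(1+13/20z)y_n ⇒ h·k2=z(1+13/20z)y_n
  y_{n+1}/y_n = 1 + 5/16z + 11/16z(1+13/20z) = 1 + z + 143/320z²
  so R(z) = 1 + z + 143/320z².

Boundary: |R(x)|=1, x<0.
x=-1.71: |R|=0.5967
R=1: x+143/320x²=0 ⇒ x=−320/143=-2.2378; min R=1−1/(4·143/320)=0.4406>−1
Confirm numerically:
  x=-2.205: |R|=0.96772 <1
  x=-2.122: |R|=0.89023 <1
  x=-1.347: |R|=0.46381 <1
  x=-0.937: |R|=0.45534 <1
  x=-2.674: |R|=1.52128 >1
  x=-2.647: |R|=1.48408 >1
  x=-2.295: |R|=1.05870 >1
Stable set (-2.2378, 0).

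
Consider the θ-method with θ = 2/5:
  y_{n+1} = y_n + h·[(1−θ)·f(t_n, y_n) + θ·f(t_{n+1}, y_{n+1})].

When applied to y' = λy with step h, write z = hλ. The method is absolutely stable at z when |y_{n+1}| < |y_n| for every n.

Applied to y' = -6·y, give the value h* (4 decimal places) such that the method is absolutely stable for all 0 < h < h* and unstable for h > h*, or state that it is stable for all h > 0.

On y'=λy, z=hλ:
  y_{n+1} = y_n + z·[3/5·y_n + 2/5·y_{n+1}] ⇒ (1 − 2/5z)y_{n+1} = (1 + 3/5z)y_n
  R(z) = (1 + 3/5z)/(1 − 2/5z).

Find x<0 with |R(x)|<1.
x=-1.44: |R|=0.0863
R=−1: 1+3/5x = −1+2/5x ⇒ -1/5x=2 ⇒ x=2/(-1/5)=-10.0000
Confirm numerically:
  x=-9.600: |R|=0.98347 <1
  x=-8.914: |R|=0.95243 <1
  x=-8.908: |R|=0.95214 <1
  x=-6.631: |R|=0.81552 <1
  x=-10.544: |R|=1.02085 >1
  x=-10.536: |R|=1.02056 >1
So |R|<1 on (-10.0000, 0).

(-10.0000,0); λ=-6 ⇒ h* = (10)/6 = 1.6667.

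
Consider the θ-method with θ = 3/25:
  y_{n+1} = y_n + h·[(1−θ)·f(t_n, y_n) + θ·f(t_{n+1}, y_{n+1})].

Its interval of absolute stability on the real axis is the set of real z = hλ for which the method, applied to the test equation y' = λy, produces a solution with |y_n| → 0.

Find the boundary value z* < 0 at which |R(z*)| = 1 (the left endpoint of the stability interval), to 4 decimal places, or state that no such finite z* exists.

Set f=λy, z=hλ:
  y_{n+1} = y_n + z·[22/25·y_n + 3/25·y_{n+1}] ⇒ (1 − 3/25z)y_{n+1} = (1 + 22/25z)y_n
  ⇒ R(z) = (1 + 22/25z)/(1 − 3/25z).

Solve |R(x)|<1 on ℝ⁻.
x=-0.79: |R|=0.2784
R=−1: 1+22/25x = −1+3/25x ⇒ -19/25x=2 ⇒ x=2/(-19/25)=-2.6316
Confirm numerically:
  x=-2.213: |R|=0.74863 <1
  x=-1.835: |R|=0.50385 <1
  x=-1.802: |R|=0.48162 <1
  x=-1.217: |R|=0.06192 <1
  x=-3.196: |R|=1.31005 >1
  x=-3.165: |R|=1.29381 >1
So |R|<1 on (-2.6316, 0).

z* = -2.6316.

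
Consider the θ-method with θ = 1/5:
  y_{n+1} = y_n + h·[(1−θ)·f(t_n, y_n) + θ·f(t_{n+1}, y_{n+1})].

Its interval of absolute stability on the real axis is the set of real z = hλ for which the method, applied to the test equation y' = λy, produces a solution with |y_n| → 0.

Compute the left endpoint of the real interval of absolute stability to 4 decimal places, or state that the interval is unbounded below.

With y'=λy (z=hλ):
  y_{n+1} = y_n + z·[4/5·y_n + 1/5·y_{n+1}] ⇒ (1 − 1/5z)y_{n+1} = (1 + 4/5z)y_n
  ⇒ R(z) = (1 + 4/5z)/(1 − 1/5z).

Find x<0 with |R(x)|<1.
x=-1.01: |R|=0.1597
R=−1: 1+4/5x = −1+1/5x ⇒ -3/5x=2 ⇒ x=2/(-3/5)=-3.3333
Confirm numerically:
  x=-3.273: |R|=0.97812 <1
  x=-2.903: |R|=0.83664 <1
  x=-2.543: |R|=0.68567 <1
  x=-2.186: |R|=0.52101 <1
  x=-3.742: |R|=1.14024 >1
  x=-3.717: |R|=1.13204 >1
  x=-3.466: |R|=1.04701 >1
So |R|<1 on (-3.3333, 0).

z* = -3.3333.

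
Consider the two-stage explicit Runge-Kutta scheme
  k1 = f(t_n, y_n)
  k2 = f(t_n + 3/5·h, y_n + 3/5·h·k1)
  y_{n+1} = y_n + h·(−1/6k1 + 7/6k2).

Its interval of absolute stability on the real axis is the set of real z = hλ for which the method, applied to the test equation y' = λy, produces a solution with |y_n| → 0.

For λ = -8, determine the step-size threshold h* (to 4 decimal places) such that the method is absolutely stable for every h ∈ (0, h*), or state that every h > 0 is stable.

On y'=λy, z=hλ:
  k1=λy_n ⇒ h·k1=z·y_n;  k2=λ(1+3/5z)y_n ⇒ h·k2=z(1+3/5z)y_n
  y_{n+1}/y_n = 1 − 1/6z + 7/6z(1+3/5z) = 1 + z + 7/10z²
  R(z) = 1 + z + 7/10z².

Need |R(x)|<1, x<0.
x=-1.17: |R|=0.7882
R=1: x+7/10x²=0 ⇒ x=−10/7=-1.4286; min R=1−1/(4·7/10)=0.6429>−1
Confirm numerically:
  x=-1.356: |R|=0.93112 <1
  x=-1.127: |R|=0.76209 <1
  x=-0.975: |R|=0.69044 <1
  x=-1.901: |R|=1.62866 >1
  x=-1.781: |R|=1.43937 >1
Interval (-1.4286, 0).

(-1.4286,0); λ=-8 ⇒ h* = (10/7)/8 = 0.1786.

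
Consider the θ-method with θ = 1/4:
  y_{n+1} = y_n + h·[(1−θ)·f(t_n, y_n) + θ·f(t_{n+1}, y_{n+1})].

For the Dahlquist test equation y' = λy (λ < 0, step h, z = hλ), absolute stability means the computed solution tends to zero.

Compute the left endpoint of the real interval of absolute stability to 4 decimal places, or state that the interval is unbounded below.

On y'=λy, z=hλ:
  y_{n+1} = y_n + z·[3/4·y_n + 1/4·y_{n+1}] ⇒ (1 − 1/4z)y_{n+1} = (1 + 3/4z)y_n
  so R(z) = (1 + 3/4z)/(1 − 1/4z).

Need |R(x)|<1, x<0.
x=-0.34: |R|=0.6866
R=−1: 1+3/4x = −1+1/4x ⇒ -1/2x=2 ⇒ x=2/(-1/2)=-4.0000
Confirm numerically:
  x=-3.574: |R|=0.88751 <1
  x=-2.845: |R|=0.66253 <1
  x=-2.278: |R|=0.45142 <1
  x=-4.414: |R|=1.09841 >1
  x=-4.350: |R|=1.08383 >1
  x=-4.067: |R|=1.01661 >1
Stable set (-4.0000, 0).

left endpoint -4.0000.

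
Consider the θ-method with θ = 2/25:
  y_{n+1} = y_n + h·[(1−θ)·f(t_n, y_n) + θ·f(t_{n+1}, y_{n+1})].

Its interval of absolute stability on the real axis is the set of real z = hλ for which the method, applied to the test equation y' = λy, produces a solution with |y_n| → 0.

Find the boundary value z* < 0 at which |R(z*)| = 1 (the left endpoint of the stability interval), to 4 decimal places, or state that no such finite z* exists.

left endpoint -2.3810.

Set f=λy, z=hλ:
  y_{n+1} = y_n + z·[23/25·y_n + 2/25·y_{n+1}] ⇒ (1 − 2/25z)y_{n+1} = (1 + 23/25z)y_n
  Hence R(z) = (1 + 23/25z)/(1 − 2/25z).

Need |R(x)|<1, x<0.
x=-0.95: |R|=0.1171
R=−1: 1+23/25x = −1+2/25x ⇒ -21/25x=2 ⇒ x=2/(-21/25)=-2.3810
Confirm numerically:
  x=-2.102: |R|=0.79941 <1
  x=-1.850: |R|=0.61150 <1
  x=-1.371: |R|=0.23549 <1
  x=-0.991: |R|=0.08180 <1
  x=-2.865: |R|=1.33078 >1
  x=-2.562: |R|=1.12621 >1
Stable set (-2.3810, 0).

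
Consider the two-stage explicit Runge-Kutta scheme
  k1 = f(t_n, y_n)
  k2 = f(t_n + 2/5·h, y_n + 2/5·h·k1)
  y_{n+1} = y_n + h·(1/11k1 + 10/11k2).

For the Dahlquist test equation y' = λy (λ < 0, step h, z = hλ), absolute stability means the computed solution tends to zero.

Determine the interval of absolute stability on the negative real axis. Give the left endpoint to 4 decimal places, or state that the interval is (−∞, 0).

z∈(-2.7500,0).

On y'=λy, z=hλ:
  k1=λy_n ⇒ h·k1=z·y_n;  k2=λ(1+2/5z)y_n ⇒ h·k2=z(1+2/5z)y_n
  y_{n+1}/y_n = 1 + 1/11z + 10/11z(1+2/5z) = 1 + z + 4/11z²
  ⇒ R(z) = 1 + z + 4/11z².

Solve |R(x)|<1 on ℝ⁻.
x=-0.36: |R|=0.6871
R=1: x+4/11x²=0 ⇒ x=−11/4=-2.7500; min R=1−1/(4·4/11)=0.3125>−1
Confirm numerically:
  x=-2.339: |R|=0.65043 <1
  x=-1.688: |R|=0.34813 <1
  x=-1.248: |R|=0.31837 <1
  x=-3.264: |R|=1.61007 >1
  x=-3.104: |R|=1.39957 >1
So |R|<1 on (-2.7500, 0).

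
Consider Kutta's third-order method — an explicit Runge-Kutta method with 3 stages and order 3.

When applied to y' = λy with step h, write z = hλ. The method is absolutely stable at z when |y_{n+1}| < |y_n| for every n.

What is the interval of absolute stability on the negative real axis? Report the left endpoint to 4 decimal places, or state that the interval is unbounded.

Set f=λy, z=hλ:
  order 3, 3-stage ⇒ R(z)=1+z+z^2/2+z^3/6
  (e.g. R(-0.54)=0.57956, |R|=0.57956)

Boundary: |R(x)|=1, x<0.
x=-0.54: |R|=0.5796
|R(-2.43)|=0.8690 |R(-1.68)|=0.0591 |R(-1.09)|=0.2882
Bisect:
  x_lo=-2.9480 |R|=1.8726  x_hi=-0.1211 |R|=0.8859
  mid=-1.53453 |R|=0.04061 →hi
  mid=-2.24125 |R|=0.60603 →hi
  mid=-2.59461 |R|=1.13976 →lo
  mid=-2.41793 |R|=0.85076 →hi
  mid=-2.50627 |R|=0.98939 →hi
  mid=-2.55044 |R|=1.06306 →lo
  mid=-2.52836 |R|=1.02585 →lo
  ...
  [-2.51283,-2.51265] ⇒ x*=-2.5127
So |R|<1 on (-2.5127, 0).

(-2.5127, 0).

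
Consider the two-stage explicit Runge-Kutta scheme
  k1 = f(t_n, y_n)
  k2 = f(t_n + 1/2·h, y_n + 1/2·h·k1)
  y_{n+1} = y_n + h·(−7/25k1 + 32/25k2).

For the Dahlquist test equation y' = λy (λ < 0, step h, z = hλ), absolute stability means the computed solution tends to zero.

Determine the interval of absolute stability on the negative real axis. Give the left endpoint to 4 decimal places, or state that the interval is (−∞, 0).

z∈(-1.5625,0).

On y'=λy, z=hλ:
  k1=λy_n ⇒ h·k1=z·y_n;  k2=λ(1+1/2z)y_n ⇒ h·k2=z(1+1/2z)y_n
  y_{n+1}/y_n = 1 − 7/25z + 32/25z(1+1/2z) = 1 + z + 16/25z²
  Hence R(z) = 1 + z + 16/25z².

Solve |R(x)|<1 on ℝ⁻.
x=-0.78: |R|=0.6094
R=1: x+16/25x²=0 ⇒ x=−25/16=-1.5625; min R=1−1/(4·16/25)=0.6094>−1
Confirm numerically:
  x=-1.331: |R|=0.80280 <1
  x=-0.947: |R|=0.62696 <1
  x=-0.845: |R|=0.61198 <1
  x=-0.773: |R|=0.60942 <1
  x=-1.759: |R|=1.22121 >1
  x=-1.589: |R|=1.02695 >1
Interval (-1.5625, 0).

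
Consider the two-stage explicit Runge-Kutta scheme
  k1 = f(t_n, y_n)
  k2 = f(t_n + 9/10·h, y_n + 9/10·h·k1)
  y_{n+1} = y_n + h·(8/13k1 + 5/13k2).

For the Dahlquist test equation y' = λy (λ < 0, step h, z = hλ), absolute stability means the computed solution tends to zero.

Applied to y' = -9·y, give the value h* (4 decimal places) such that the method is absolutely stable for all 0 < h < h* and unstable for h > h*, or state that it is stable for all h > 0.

(-2.8889,0); λ=-9 ⇒ h* = (26/9)/9 = 0.3210.

Set f=λy, z=hλ:
  k1=λy_n ⇒ h·k1=z·y_n;  k2=λ(1+9/10z)y_n ⇒ h·k2=z(1+9/10z)y_n
  y_{n+1}/y_n = 1 + 8/13z + 5/13z(1+9/10z) = 1 + z + 9/26z²
  ⇒ R(z) = 1 + z + 9/26z².

Find x<0 with |R(x)|<1.
x=-1.58: |R|=0.2841
R=1: x+9/26x²=0 ⇒ x=−26/9=-2.8889; min R=1−1/(4·9/26)=0.2778>−1
Confirm numerically:
  x=-1.309: |R|=0.28413 <1
  x=-1.233: |R|=0.29325 <1
  x=-1.188: |R|=0.30054 <1
  x=-3.321: |R|=1.49674 >1
  x=-3.043: |R|=1.16233 >1
  x=-3.023: |R|=1.14034 >1
Stable set (-2.8889, 0).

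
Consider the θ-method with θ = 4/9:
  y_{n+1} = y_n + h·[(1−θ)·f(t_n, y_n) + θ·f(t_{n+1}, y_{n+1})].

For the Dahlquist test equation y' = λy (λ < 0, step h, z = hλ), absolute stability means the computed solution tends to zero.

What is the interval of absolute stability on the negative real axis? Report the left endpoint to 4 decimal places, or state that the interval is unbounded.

Test eqn y'=λy, z=hλ:
  y_{n+1} = y_n + z·[5/9·y_n + 4/9·y_{n+1}] ⇒ (1 − 4/9z)y_{n+1} = (1 + 5/9z)y_n
  R(z) = (1 + 5/9z)/(1 − 4/9z).

Boundary: |R(x)|=1, x<0.
x=-0.64: |R|=0.5017
R=−1: 1+5/9x = −1+4/9x ⇒ -1/9x=2 ⇒ x=2/(-1/9)=-18.0000
Confirm numerically:
  x=-15.389: |R|=0.96299 <1
  x=-8.599: |R|=0.78337 <1
  x=-8.201: |R|=0.76560 <1
  x=-18.424: |R|=1.00513 >1
  x=-18.112: |R|=1.00138 >1
Stable set (-18.0000, 0).

(-18.0000, 0).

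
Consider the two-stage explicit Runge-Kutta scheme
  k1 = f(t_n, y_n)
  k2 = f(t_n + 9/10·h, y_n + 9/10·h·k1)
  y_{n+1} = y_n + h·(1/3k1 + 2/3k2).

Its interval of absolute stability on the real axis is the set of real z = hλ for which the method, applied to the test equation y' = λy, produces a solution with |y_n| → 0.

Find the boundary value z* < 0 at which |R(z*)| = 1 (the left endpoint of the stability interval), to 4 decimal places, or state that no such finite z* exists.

Set f=λy, z=hλ:
  k1=λy_n ⇒ h·k1=z·y_n;  k2=λ(1+9/10z)y_n ⇒ h·k2=z(1+9/10z)y_n
  y_{n+1}/y_n = 1 + 1/3z + 2/3z(1+9/10z) = 1 + z + 3/5z²
  ⇒ R(z) = 1 + z + 3/5z².

Solve |R(x)|<1 on ℝ⁻.
x=-1.52: |R|=0.8662
R=1: x+3/5x²=0 ⇒ x=−5/3=-1.6667; min R=1−1/(4·3/5)=0.5833>−1
Confirm numerically:
  x=-1.036: |R|=0.60798 <1
  x=-0.877: |R|=0.58448 <1
  x=-0.796: |R|=0.58417 <1
  x=-2.000: |R|=1.40000 >1
  x=-1.981: |R|=1.37362 >1
Stable set (-1.6667, 0).

z* = -1.6667.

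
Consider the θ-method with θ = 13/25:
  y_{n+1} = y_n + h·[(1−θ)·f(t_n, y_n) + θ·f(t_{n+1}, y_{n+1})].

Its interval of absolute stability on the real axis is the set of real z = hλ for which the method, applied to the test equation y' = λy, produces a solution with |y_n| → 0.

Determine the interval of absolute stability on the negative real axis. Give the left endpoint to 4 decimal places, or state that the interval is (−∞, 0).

On y'=λy, z=hλ:
  y_{n+1} = y_n + z·[12/25·y_n + 13/25·y_{n+1}] ⇒ (1 − 13/25z)y_{n+1} = (1 + 12/25z)y_n
  Hence R(z) = (1 + 12/25z)/(1 − 13/25z).

Boundary: |R(x)|=1, x<0.
x=-1.6: |R|=0.1266
x=-2: |R|=0.0196
x=-10: |R|=0.6129
x=-100: |R|=0.8868
θ=13/25≥1/2 ⇒ |1+12/25x|<|1−13/25x| ∀x<0 ⇒ stable on all of ℝ⁻.

interval (−∞, 0).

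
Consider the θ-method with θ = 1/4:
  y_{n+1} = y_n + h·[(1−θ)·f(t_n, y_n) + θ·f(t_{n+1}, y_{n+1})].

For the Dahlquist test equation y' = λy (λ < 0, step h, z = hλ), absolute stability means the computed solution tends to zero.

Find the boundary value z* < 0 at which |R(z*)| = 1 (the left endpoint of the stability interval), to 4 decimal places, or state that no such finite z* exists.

z* = -4.0000.

On y'=λy, z=hλ:
  y_{n+1} = y_n + z·[3/4·y_n + 1/4·y_{n+1}] ⇒ (1 − 1/4z)y_{n+1} = (1 + 3/4z)y_n
  so R(z) = (1 + 3/4z)/(1 − 1/4z).

Solve |R(x)|<1 on ℝ⁻.
x=-1.49: |R|=0.0856
R=−1: 1+3/4x = −1+1/4x ⇒ -1/2x=2 ⇒ x=2/(-1/2)=-4.0000
Confirm numerically:
  x=-3.342: |R|=0.82076 <1
  x=-2.741: |R|=0.62646 <1
  x=-1.951: |R|=0.31138 <1
  x=-4.167: |R|=1.04090 >1
  x=-4.120: |R|=1.02956 >1
Interval (-4.0000, 0).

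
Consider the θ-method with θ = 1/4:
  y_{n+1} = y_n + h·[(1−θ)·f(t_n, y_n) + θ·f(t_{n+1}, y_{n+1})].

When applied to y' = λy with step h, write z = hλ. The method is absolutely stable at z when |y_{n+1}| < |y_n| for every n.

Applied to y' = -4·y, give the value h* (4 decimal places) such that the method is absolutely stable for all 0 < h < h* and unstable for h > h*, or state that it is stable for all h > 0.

Set f=λy, z=hλ:
  y_{n+1} = y_n + z·[3/4·y_n + 1/4·y_{n+1}] ⇒ (1 − 1/4z)y_{n+1} = (1 + 3/4z)y_n
  so R(z) = (1 + 3/4z)/(1 − 1/4z).

Boundary: |R(x)|=1, x<0.
x=-1: |R|=0.2000
R=−1: 1+3/4x = −1+1/4x ⇒ -1/2x=2 ⇒ x=2/(-1/2)=-4.0000
Confirm numerically:
  x=-3.251: |R|=0.79341 <1
  x=-2.775: |R|=0.63838 <1
  x=-2.439: |R|=0.51514 <1
  x=-4.507: |R|=1.11920 >1
  x=-4.175: |R|=1.04281 >1
  x=-4.068: |R|=1.01686 >1
Interval (-4.0000, 0).

(-4.0000,0); λ=-4 ⇒ h* = (4)/4 = 1.0000.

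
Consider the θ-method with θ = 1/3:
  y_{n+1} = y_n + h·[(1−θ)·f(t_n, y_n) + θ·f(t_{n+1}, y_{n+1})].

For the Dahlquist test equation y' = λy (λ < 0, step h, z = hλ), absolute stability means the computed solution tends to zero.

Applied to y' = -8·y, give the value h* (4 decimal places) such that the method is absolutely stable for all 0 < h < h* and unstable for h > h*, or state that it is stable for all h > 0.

(-6.0000,0); λ=-8 ⇒ h* = (6)/8 = 0.7500.

Set f=λy, z=hλ:
  y_{n+1} = y_n + z·[2/3·y_n + 1/3·y_{n+1}] ⇒ (1 − 1/3z)y_{n+1} = (1 + 2/3z)y_n
  so R(z) = (1 + 2/3z)/(1 − 1/3z).

Need |R(x)|<1, x<0.
x=-0.31: |R|=0.7190
R=−1: 1+2/3x = −1+1/3x ⇒ -1/3x=2 ⇒ x=2/(-1/3)=-6.0000
Confirm numerically:
  x=-4.210: |R|=0.75173 <1
  x=-4.144: |R|=0.74020 <1
  x=-4.013: |R|=0.71667 <1
  x=-6.527: |R|=1.05532 >1
  x=-6.430: |R|=1.04560 >1
  x=-6.180: |R|=1.01961 >1
So |R|<1 on (-6.0000, 0).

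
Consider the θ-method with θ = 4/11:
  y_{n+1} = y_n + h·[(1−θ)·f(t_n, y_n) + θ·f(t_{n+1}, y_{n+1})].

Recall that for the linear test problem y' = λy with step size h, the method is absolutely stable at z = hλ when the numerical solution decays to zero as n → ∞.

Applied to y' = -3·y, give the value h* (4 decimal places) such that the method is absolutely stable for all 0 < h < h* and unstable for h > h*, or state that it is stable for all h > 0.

Set f=λy, z=hλ:
  y_{n+1} = y_n + z·[7/11·y_n + 4/11·y_{n+1}] ⇒ (1 − 4/11z)y_{n+1} = (1 + 7/11z)y_n
  Hence R(z) = (1 + 7/11z)/(1 − 4/11z).

Find x<0 with |R(x)|<1.
x=-1.16: |R|=0.1841
R=−1: 1+7/11x = −1+4/11x ⇒ -3/11x=2 ⇒ x=2/(-3/11)=-7.3333
Confirm numerically:
  x=-5.839: |R|=0.86951 <1
  x=-5.388: |R|=0.82072 <1
  x=-4.695: |R|=0.73422 <1
  x=-4.268: |R|=0.67241 <1
  x=-7.790: |R|=1.03250 >1
  x=-7.549: |R|=1.01571 >1
  x=-7.428: |R|=1.00698 >1
Stable set (-7.3333, 0).

(-7.3333,0); λ=-3 ⇒ h* = (22/3)/3 = 2.4444.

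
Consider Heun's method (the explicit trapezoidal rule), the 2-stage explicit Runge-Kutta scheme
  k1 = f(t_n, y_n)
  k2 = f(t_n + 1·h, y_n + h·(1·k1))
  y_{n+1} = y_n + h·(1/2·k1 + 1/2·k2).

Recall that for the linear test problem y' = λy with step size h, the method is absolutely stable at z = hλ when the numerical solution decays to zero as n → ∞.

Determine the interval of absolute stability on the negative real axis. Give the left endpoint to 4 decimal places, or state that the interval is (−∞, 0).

z∈(-2.0000,0).

Set f=λy, z=hλ:
  order 2, 2-stage ⇒ R(z)=1+z+z^2/2
  (e.g. R(-1.02)=0.50020, |R|=0.50020)

Need |R(x)|<1, x<0.
x=-1.02: |R|=0.5002
|R(-1.93)|=0.9325 |R(-1.61)|=0.6861 |R(-0.72)|=0.5392
Bisect:
  x_lo=-2.5117 |R|=1.6427  x_hi=-0.3169 |R|=0.7333
  mid=-1.41433 |R|=0.58583 →hi
  mid=-1.96303 |R|=0.96371 →hi
  mid=-2.23738 |R|=1.26556 →lo
  mid=-2.10021 |R|=1.10523 →lo
  mid=-2.03162 |R|=1.03212 →lo
  mid=-1.99732 |R|=0.99733 →hi
  mid=-2.01447 |R|=1.01457 →lo
  mid=-2.00590 |R|=1.00591 →lo
  mid=-2.00161 |R|=1.00161 →lo
  ...
  [-2.00000,-1.99987] ⇒ x*=-2.0000
Interval (-2.0000, 0).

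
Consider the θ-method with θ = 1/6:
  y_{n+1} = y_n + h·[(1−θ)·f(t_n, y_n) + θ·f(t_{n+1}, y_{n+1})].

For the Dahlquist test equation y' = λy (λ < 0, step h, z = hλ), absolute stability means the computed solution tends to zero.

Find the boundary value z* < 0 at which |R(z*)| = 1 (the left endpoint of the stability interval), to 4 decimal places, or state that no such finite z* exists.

z* = -3.0000.

On y'=λy, z=hλ:
  y_{n+1} = y_n + z·[5/6·y_n + 1/6·y_{n+1}] ⇒ (1 − 1/6z)y_{n+1} = (1 + 5/6z)y_n
  Hence R(z) = (1 + 5/6z)/(1 − 1/6z).

Need |R(x)|<1, x<0.
x=-0.62: |R|=0.4381
R=−1: 1+5/6x = −1+1/6x ⇒ -2/3x=2 ⇒ x=2/(-2/3)=-3.0000
Confirm numerically:
  x=-1.990: |R|=0.49437 <1
  x=-1.714: |R|=0.33316 <1
  x=-1.632: |R|=0.28302 <1
  x=-3.425: |R|=1.18037 >1
Stable set (-3.0000, 0).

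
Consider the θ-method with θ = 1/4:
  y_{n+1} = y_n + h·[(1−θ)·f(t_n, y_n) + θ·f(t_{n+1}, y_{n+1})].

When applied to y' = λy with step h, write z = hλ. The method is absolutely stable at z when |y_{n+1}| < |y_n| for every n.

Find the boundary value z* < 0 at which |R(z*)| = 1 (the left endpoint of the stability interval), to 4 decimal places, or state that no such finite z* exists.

z* = -4.0000.

With y'=λy (z=hλ):
  y_{n+1} = y_n + z·[3/4·y_n + 1/4·y_{n+1}] ⇒ (1 − 1/4z)y_{n+1} = (1 + 3/4z)y_n
  ⇒ R(z) = (1 + 3/4z)/(1 − 1/4z).

Find x<0 with |R(x)|<1.
x=-1.1: |R|=0.1373
R=−1: 1+3/4x = −1+1/4x ⇒ -1/2x=2 ⇒ x=2/(-1/2)=-4.0000
Confirm numerically:
  x=-3.484: |R|=0.86211 <1
  x=-2.254: |R|=0.44164 <1
  x=-2.171: |R|=0.40723 <1
  x=-4.482: |R|=1.11365 >1
  x=-4.315: |R|=1.07577 >1
  x=-4.034: |R|=1.00846 >1
Interval (-4.0000, 0).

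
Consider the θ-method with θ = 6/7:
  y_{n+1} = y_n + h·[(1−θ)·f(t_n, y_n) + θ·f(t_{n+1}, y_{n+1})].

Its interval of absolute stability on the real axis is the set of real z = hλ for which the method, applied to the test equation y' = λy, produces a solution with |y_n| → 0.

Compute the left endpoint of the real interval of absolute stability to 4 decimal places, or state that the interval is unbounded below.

interval (−∞, 0).

Set f=λy, z=hλ:
  y_{n+1} = y_n + z·[1/7·y_n + 6/7·y_{n+1}] ⇒ (1 − 6/7z)y_{n+1} = (1 + 1/7z)y_n
  ⇒ R(z) = (1 + 1/7z)/(1 − 6/7z).

Boundary: |R(x)|=1, x<0.
x=-1.59: |R|=0.3271
x=-2: |R|=0.2632
x=-10: |R|=0.0448
x=-100: |R|=0.1532
θ=6/7≥1/2 ⇒ |1+1/7x|<|1−6/7x| ∀x<0 ⇒ interval (−∞,0).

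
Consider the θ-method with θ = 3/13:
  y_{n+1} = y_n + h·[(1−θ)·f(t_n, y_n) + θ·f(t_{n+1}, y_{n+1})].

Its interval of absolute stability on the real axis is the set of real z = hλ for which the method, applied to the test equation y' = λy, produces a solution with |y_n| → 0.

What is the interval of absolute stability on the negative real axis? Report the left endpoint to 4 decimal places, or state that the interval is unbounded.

z∈(-3.7143,0).

With y'=λy (z=hλ):
  y_{n+1} = y_n + z·[10/13·y_n + 3/13·y_{n+1}] ⇒ (1 − 3/13z)y_{n+1} = (1 + 10/13z)y_n
  ⇒ R(z) = (1 + 10/13z)/(1 − 3/13z).

Find x<0 with |R(x)|<1.
x=-1.4: |R|=0.0581
R=−1: 1+10/13x = −1+3/13x ⇒ -7/13x=2 ⇒ x=2/(-7/13)=-3.7143
Confirm numerically:
  x=-3.140: |R|=0.82070 <1
  x=-2.871: |R|=0.72688 <1
  x=-2.490: |R|=0.58134 <1
  x=-4.240: |R|=1.14308 >1
  x=-3.948: |R|=1.06585 >1
  x=-3.801: |R|=1.02487 >1
Interval (-3.7143, 0).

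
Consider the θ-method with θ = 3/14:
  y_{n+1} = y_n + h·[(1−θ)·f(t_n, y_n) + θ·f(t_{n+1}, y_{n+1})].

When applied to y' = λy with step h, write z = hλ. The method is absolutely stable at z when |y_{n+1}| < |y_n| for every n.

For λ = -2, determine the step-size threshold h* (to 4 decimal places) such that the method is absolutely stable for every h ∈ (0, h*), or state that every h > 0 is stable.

(-3.5000,0); λ=-2 ⇒ h* = (7/2)/2 = 1.7500.

Set f=λy, z=hλ:
  y_{n+1} = y_n + z·[11/14·y_n + 3/14·y_{n+1}] ⇒ (1 − 3/14z)y_{n+1} = (1 + 11/14z)y_n
  Hence R(z) = (1 + 11/14z)/(1 − 3/14z).

Solve |R(x)|<1 on ℝ⁻.
x=-0.41: |R|=0.6231
R=−1: 1+11/14x = −1+3/14x ⇒ -4/7x=2 ⇒ x=2/(-4/7)=-3.5000
Confirm numerically:
  x=-3.385: |R|=0.96191 <1
  x=-3.099: |R|=0.86230 <1
  x=-2.672: |R|=0.69913 <1
  x=-1.902: |R|=0.35126 <1
  x=-3.659: |R|=1.05093 >1
  x=-3.521: |R|=1.00684 >1
Stable set (-3.5000, 0).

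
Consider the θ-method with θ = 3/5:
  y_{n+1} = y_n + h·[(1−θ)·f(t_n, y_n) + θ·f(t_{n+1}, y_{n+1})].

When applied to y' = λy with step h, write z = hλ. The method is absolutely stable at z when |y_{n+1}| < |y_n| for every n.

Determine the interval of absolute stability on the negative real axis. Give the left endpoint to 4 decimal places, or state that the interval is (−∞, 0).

(−∞, 0) — no finite endpoint.

On y'=λy, z=hλ:
  y_{n+1} = y_n + z·[2/5·y_n + 3/5·y_{n+1}] ⇒ (1 − 3/5z)y_{n+1} = (1 + 2/5z)y_n
  Hence R(z) = (1 + 2/5z)/(1 − 3/5z).

Boundary: |R(x)|=1, x<0.
x=-1.37: |R|=0.2481
x=-2: |R|=0.0909
x=-10: |R|=0.4286
x=-100: |R|=0.6393
θ=3/5≥1/2 ⇒ |1+2/5x|<|1−3/5x| ∀x<0 ⇒ unbounded interval.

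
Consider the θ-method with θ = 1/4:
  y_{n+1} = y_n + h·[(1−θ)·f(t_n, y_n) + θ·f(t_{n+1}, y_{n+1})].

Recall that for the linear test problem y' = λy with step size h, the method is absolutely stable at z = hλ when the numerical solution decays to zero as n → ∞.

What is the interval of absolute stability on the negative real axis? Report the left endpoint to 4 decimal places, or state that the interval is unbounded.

On y'=λy, z=hλ:
  y_{n+1} = y_n + z·[3/4·y_n + 1/4·y_{n+1}] ⇒ (1 − 1/4z)y_{n+1} = (1 + 3/4z)y_n
  ⇒ R(z) = (1 + 3/4z)/(1 − 1/4z).

Find x<0 with |R(x)|<1.
x=-1.76: |R|=0.2222
R=−1: 1+3/4x = −1+1/4x ⇒ -1/2x=2 ⇒ x=2/(-1/2)=-4.0000
Confirm numerically:
  x=-3.916: |R|=0.97878 <1
  x=-3.910: |R|=0.97724 <1
  x=-3.585: |R|=0.89057 <1
  x=-2.031: |R|=0.34704 <1
  x=-4.283: |R|=1.06833 >1
  x=-4.085: |R|=1.02103 >1
Stable set (-4.0000, 0).

z∈(-4.0000,0).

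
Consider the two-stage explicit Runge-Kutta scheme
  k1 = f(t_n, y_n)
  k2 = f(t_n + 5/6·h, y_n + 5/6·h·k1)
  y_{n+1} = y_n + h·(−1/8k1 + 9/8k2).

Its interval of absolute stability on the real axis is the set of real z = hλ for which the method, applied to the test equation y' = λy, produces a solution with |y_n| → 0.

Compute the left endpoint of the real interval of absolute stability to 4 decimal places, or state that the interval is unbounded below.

With y'=λy (z=hλ):
  k1=λy_n ⇒ h·k1=z·y_n;  k2=λ(1+5/6z)y_n ⇒ h·k2=z(1+5/6z)y_n
  y_{n+1}/y_n = 1 − 1/8z + 9/8z(1+5/6z) = 1 + z + 15/16z²
  Hence R(z) = 1 + z + 15/16z².

Solve |R(x)|<1 on ℝ⁻.
x=-1.02: |R|=0.9554
R=1: x+15/16x²=0 ⇒ x=−16/15=-1.0667; min R=1−1/(4·15/16)=0.7333>−1
Confirm numerically:
  x=-0.757: |R|=0.78023 <1
  x=-0.638: |R|=0.74360 <1
  x=-0.475: |R|=0.73652 <1
  x=-1.615: |R|=1.83021 >1
  x=-1.432: |R|=1.49046 >1
  x=-1.189: |R|=1.13636 >1
So |R|<1 on (-1.0667, 0).

left endpoint -1.0667.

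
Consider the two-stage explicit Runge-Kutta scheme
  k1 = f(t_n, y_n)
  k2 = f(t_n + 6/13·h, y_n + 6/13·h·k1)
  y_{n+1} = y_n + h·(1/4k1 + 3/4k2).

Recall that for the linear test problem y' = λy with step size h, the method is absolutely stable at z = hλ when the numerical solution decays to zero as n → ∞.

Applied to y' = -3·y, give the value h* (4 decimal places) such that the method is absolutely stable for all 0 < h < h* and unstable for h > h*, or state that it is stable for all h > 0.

(-2.8889,0); λ=-3 ⇒ h* = (26/9)/3 = 0.9630.

Set f=λy, z=hλ:
  k1=λy_n ⇒ h·k1=z·y_n;  k2=λ(1+6/13z)y_n ⇒ h·k2=z(1+6/13z)y_n
  y_{n+1}/y_n = 1 + 1/4z + 3/4z(1+6/13z) = 1 + z + 9/26z²
  R(z) = 1 + z + 9/26z².

Need |R(x)|<1, x<0.
x=-0.46: |R|=0.6132
R=1: x+9/26x²=0 ⇒ x=−26/9=-2.8889; min R=1−1/(4·9/26)=0.2778>−1
Confirm numerically:
  x=-2.137: |R|=0.44380 <1
  x=-2.046: |R|=0.40304 <1
  x=-1.674: |R|=0.29602 <1
  x=-1.202: |R|=0.29812 <1
  x=-3.273: |R|=1.43518 >1
  x=-3.087: |R|=1.21170 >1
So |R|<1 on (-2.8889, 0).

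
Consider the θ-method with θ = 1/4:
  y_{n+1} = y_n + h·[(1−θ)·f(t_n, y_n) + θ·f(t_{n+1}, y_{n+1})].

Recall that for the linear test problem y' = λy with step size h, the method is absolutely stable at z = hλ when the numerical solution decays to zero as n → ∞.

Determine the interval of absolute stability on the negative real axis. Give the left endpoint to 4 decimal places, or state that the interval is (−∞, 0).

Set f=λy, z=hλ:
  y_{n+1} = y_n + z·[3/4·y_n + 1/4·y_{n+1}] ⇒ (1 − 1/4z)y_{n+1} = (1 + 3/4z)y_n
  ⇒ R(z) = (1 + 3/4z)/(1 − 1/4z).

Boundary: |R(x)|=1, x<0.
x=-0.68: |R|=0.4188
R=−1: 1+3/4x = −1+1/4x ⇒ -1/2x=2 ⇒ x=2/(-1/2)=-4.0000
Confirm numerically:
  x=-3.028: |R|=0.72339 <1
  x=-2.423: |R|=0.50895 <1
  x=-2.039: |R|=0.35055 <1
  x=-4.354: |R|=1.08475 >1
  x=-4.140: |R|=1.03440 >1
Stable set (-4.0000, 0).

z∈(-4.0000,0).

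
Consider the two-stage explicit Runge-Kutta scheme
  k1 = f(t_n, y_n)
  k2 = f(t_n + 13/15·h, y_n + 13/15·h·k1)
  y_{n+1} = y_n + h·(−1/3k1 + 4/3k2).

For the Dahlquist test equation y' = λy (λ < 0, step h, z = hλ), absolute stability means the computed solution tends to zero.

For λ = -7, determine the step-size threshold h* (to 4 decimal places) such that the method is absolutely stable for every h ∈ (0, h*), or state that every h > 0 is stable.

(-0.8654,0); λ=-7 ⇒ h* = (45/52)/7 = 0.1236.

Set f=λy, z=hλ:
  k1=λy_n ⇒ h·k1=z·y_n;  k2=λ(1+13/15z)y_n ⇒ h·k2=z(1+13/15z)y_n
  y_{n+1}/y_n = 1 − 1/3z + 4/3z(1+13/15z) = 1 + z + 52/45z²
  so R(z) = 1 + z + 52/45z².

Need |R(x)|<1, x<0.
x=-0.8: |R|=0.9396
R=1: x+52/45x²=0 ⇒ x=−45/52=-0.8654; min R=1−1/(4·52/45)=0.7837>−1
Confirm numerically:
  x=-0.673: |R|=0.85038 <1
  x=-0.457: |R|=0.78434 <1
  x=-0.399: |R|=0.78497 <1
  x=-1.104: |R|=1.30441 >1
  x=-1.077: |R|=1.26336 >1
Interval (-0.8654, 0).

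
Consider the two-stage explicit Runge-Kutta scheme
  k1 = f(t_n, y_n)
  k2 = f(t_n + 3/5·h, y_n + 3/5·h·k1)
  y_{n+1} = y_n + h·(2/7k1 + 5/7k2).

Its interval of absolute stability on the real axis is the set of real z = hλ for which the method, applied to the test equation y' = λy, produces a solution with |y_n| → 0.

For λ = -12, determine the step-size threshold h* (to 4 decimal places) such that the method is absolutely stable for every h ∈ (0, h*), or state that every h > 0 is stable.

(-2.3333,0); λ=-12 ⇒ h* = (7/3)/12 = 0.1944.

With y'=λy (z=hλ):
  k1=λy_n ⇒ h·k1=z·y_n;  k2=λ(1+3/5z)y_n ⇒ h·k2=z(1+3/5z)y_n
  y_{n+1}/y_n = 1 + 2/7z + 5/7z(1+3/5z) = 1 + z + 3/7z²
  so R(z) = 1 + z + 3/7z².

Find x<0 with |R(x)|<1.
x=-0.77: |R|=0.4841
R=1: x+3/7x²=0 ⇒ x=−7/3=-2.3333; min R=1−1/(4·3/7)=0.4167>−1
Confirm numerically:
  x=-1.456: |R|=0.45254 <1
  x=-1.291: |R|=0.42329 <1
  x=-1.085: |R|=0.41953 <1
  x=-2.697: |R|=1.42035 >1
  x=-2.584: |R|=1.27760 >1
  x=-2.430: |R|=1.10067 >1
So |R|<1 on (-2.3333, 0).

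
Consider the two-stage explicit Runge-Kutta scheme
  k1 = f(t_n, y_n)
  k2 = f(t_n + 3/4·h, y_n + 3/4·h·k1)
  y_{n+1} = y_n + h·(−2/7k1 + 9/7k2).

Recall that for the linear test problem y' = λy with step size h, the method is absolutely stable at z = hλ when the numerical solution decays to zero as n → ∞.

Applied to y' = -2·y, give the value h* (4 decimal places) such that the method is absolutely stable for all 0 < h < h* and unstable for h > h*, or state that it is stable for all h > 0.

On y'=λy, z=hλ:
  k1=λy_n ⇒ h·k1=z·y_n;  k2=λ(1+3/4z)y_n ⇒ h·k2=z(1+3/4z)y_n
  y_{n+1}/y_n = 1 − 2/7z + 9/7z(1+3/4z) = 1 + z + 27/28z²
  Hence R(z) = 1 + z + 27/28z².

Solve |R(x)|<1 on ℝ⁻.
x=-0.38: |R|=0.7592
R=1: x+27/28x²=0 ⇒ x=−28/27=-1.0370; min R=1−1/(4·27/28)=0.7407>−1
Confirm numerically:
  x=-0.715: |R|=0.77797 <1
  x=-0.667: |R|=0.76200 <1
  x=-0.648: |R|=0.75691 <1
  x=-1.534: |R|=1.73511 >1
  x=-1.103: |R|=1.07016 >1
Stable set (-1.0370, 0).

(-1.0370,0); λ=-2 ⇒ h* = (28/27)/2 = 0.5185.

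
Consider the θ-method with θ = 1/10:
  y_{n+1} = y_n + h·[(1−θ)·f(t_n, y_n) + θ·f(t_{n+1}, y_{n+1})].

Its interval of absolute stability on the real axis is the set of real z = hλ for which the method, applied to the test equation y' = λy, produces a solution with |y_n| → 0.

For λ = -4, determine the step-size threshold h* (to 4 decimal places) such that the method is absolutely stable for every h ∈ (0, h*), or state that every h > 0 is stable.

With y'=λy (z=hλ):
  y_{n+1} = y_n + z·[9/10·y_n + 1/10·y_{n+1}] ⇒ (1 − 1/10z)y_{n+1} = (1 + 9/10z)y_n
  Hence R(z) = (1 + 9/10z)/(1 − 1/10z).

Solve |R(x)|<1 on ℝ⁻.
x=-0.55: |R|=0.4787
R=−1: 1+9/10x = −1+1/10x ⇒ -4/5x=2 ⇒ x=2/(-4/5)=-2.5000
Confirm numerically:
  x=-2.379: |R|=0.92180 <1
  x=-2.157: |R|=0.77429 <1
  x=-1.269: |R|=0.12610 <1
  x=-3.032: |R|=1.32658 >1
  x=-2.864: |R|=1.22637 >1
  x=-2.573: |R|=1.04645 >1
Stable set (-2.5000, 0).

(-2.5000,0); λ=-4 ⇒ h* = (5/2)/4 = 0.6250.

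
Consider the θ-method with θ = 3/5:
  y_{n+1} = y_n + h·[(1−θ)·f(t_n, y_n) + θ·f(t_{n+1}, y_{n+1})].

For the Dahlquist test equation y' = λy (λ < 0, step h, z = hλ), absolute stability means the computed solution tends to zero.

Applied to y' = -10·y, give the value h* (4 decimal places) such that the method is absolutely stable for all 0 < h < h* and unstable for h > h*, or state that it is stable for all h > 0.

Test eqn y'=λy, z=hλ:
  y_{n+1} = y_n + z·[2/5·y_n + 3/5·y_{n+1}] ⇒ (1 − 3/5z)y_{n+1} = (1 + 2/5z)y_n
  Hence R(z) = (1 + 2/5z)/(1 − 3/5z).

Find x<0 with |R(x)|<1.
x=-0.84: |R|=0.4415
x=-2: |R|=0.0909
x=-10: |R|=0.4286
x=-100: |R|=0.6393
θ=3/5≥1/2 ⇒ |1+2/5x|<|1−3/5x| ∀x<0 ⇒ unbounded interval.

interval (−∞, 0). Any h>0 works for λ=-10.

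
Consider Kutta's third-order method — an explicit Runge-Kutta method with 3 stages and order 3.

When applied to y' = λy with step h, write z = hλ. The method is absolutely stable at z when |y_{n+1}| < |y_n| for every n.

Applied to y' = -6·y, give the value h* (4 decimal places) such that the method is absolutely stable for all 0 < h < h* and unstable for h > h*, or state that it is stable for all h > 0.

Test eqn y'=λy, z=hλ:
  order 3, 3-stage ⇒ R(z)=1+z+z^2/2+z^3/6
  (e.g. R(-1.11)=0.27811, |R|=0.27811)

Boundary: |R(x)|=1, x<0.
x=-1.11: |R|=0.2781
|R(-2.74)|=1.4147 |R(-2.24)|=0.6044 |R(-1.09)|=0.2882
Bisect:
  x_lo=-3.3343 |R|=2.9538  x_hi=-0.1297 |R|=0.8783
  mid=-1.73201 |R|=0.09804 →hi
  mid=-2.53316 |R|=1.03389 →lo
  mid=-2.13259 |R|=0.47510 →hi
  mid=-2.33287 |R|=0.72776 →hi
  mid=-2.43302 |R|=0.87364 →hi
  mid=-2.48309 |R|=0.95190 →hi
  mid=-2.50813 |R|=0.99242 →hi
  mid=-2.52065 |R|=1.01304 →lo
  ...
  [-2.51282,-2.51263] ⇒ x*=-2.5127
Interval (-2.5127, 0).

(-2.5127,0); λ=-6 ⇒ h* = 0.4188.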